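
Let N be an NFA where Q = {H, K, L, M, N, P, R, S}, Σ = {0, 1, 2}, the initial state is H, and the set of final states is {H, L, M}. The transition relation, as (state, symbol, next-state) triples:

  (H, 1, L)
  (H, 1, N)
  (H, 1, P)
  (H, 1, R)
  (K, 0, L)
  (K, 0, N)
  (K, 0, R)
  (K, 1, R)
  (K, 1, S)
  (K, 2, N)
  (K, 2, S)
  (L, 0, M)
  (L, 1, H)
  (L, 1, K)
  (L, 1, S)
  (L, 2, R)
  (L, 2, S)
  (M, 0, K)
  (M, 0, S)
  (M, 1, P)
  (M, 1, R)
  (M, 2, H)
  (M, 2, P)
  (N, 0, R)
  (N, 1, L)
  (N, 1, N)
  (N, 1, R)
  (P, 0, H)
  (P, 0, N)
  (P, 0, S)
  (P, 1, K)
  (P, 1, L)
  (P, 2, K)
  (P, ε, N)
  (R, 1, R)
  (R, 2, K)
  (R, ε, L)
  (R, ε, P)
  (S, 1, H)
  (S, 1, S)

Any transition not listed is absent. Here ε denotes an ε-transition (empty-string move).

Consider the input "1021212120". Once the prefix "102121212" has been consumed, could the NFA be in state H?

No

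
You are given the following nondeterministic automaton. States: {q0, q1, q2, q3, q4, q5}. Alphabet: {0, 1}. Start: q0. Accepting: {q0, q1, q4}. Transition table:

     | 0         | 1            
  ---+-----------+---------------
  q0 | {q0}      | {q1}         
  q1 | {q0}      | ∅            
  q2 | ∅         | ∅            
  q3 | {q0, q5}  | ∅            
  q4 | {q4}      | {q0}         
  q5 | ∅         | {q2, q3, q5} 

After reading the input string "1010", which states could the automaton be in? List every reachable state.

{q0}

Start in {q0}.
Read '1': q0→{q1}; now {q1}.
Read '0': q1→{q0}; now {q0}.
Read '1': q0→{q1}; now {q1}.
Read '0': q1→{q0}; now {q0}.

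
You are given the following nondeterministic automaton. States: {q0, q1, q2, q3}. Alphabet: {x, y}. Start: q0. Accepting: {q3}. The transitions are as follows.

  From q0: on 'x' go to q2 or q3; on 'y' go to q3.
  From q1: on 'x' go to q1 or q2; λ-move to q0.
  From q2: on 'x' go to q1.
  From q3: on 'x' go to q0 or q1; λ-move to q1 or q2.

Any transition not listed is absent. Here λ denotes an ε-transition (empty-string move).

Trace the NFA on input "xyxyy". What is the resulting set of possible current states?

Start in {q0}.
Read 'x': q0→{q2, q3}; union {q2, q3}; ε-closure = {q0, q1, q2, q3}.
Read 'y': q0→{q3}, q1→∅, q2→∅, q3→∅; union {q3}; ε-closure = {q0, q1, q2, q3}.
Read 'x': q0→{q2, q3}, q1→{q1, q2}, q2→{q1}, q3→{q0, q1}; now {q0, q1, q2, q3}.
Read 'y': q0→{q3}, q1→∅, q2→∅, q3→∅; union {q3}; ε-closure = {q0, q1, q2, q3}.
Read 'y': q0→{q3}, q1→∅, q2→∅, q3→∅; union {q3}; ε-closure = {q0, q1, q2, q3}.

{q0, q1, q2, q3}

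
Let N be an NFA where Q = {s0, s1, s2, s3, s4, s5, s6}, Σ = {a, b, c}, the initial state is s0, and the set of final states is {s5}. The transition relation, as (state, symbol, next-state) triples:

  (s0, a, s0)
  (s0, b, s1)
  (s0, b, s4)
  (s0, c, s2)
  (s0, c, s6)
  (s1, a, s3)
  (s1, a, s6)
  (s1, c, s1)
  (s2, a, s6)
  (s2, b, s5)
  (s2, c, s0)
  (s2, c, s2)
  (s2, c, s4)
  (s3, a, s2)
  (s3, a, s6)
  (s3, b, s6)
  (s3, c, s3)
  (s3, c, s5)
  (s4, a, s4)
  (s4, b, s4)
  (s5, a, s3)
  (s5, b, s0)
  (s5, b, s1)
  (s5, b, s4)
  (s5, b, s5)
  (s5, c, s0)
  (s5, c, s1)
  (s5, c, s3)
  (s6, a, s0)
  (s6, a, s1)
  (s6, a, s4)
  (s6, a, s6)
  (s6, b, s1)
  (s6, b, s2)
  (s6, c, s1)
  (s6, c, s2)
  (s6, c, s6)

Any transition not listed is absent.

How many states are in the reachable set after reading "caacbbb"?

4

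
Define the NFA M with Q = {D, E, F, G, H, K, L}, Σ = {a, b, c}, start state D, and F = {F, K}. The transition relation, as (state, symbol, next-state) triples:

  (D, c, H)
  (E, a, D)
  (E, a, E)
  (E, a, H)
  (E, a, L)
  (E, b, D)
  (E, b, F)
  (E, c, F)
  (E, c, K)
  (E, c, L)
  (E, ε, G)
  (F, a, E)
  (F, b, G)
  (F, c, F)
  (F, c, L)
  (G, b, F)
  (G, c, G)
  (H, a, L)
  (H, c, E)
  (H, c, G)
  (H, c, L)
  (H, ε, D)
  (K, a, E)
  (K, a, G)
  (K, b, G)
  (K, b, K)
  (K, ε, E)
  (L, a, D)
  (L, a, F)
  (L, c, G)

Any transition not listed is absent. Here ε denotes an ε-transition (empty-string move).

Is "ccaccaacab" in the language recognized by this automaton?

Yes

Start in {D}.
Read 'c': D→{H}; union {H}; ε-closure = {D, H}.
Read 'c': D→{H}, H→{E, G, L}; union {E, G, H, L}; ε-closure = {D, E, G, H, L}.
Read 'a': D→∅, E→{D, E, H, L}, G→∅, H→{L}, L→{D, F}; union {D, E, F, H, L}; ε-closure = {D, E, F, G, H, L}.
Read 'c': D→{H}, E→{F, K, L}, F→{F, L}, G→{G}, H→{E, G, L}, L→{G}; union {E, F, G, H, K, L}; ε-closure = {D, E, F, G, H, K, L}.
Read 'c': D→{H}, E→{F, K, L}, F→{F, L}, G→{G}, H→{E, G, L}, K→∅, L→{G}; union {E, F, G, H, K, L}; ε-closure = {D, E, F, G, H, K, L}.
Read 'a': D→∅, E→{D, E, H, L}, F→{E}, G→∅, H→{L}, K→{E, G}, L→{D, F}; now {D, E, F, G, H, L}.
Read 'a': D→∅, E→{D, E, H, L}, F→{E}, G→∅, H→{L}, L→{D, F}; union {D, E, F, H, L}; ε-closure = {D, E, F, G, H, L}.
Read 'c': D→{H}, E→{F, K, L}, F→{F, L}, G→{G}, H→{E, G, L}, L→{G}; union {E, F, G, H, K, L}; ε-closure = {D, E, F, G, H, K, L}.
Read 'a': D→∅, E→{D, E, H, L}, F→{E}, G→∅, H→{L}, K→{E, G}, L→{D, F}; now {D, E, F, G, H, L}.
Read 'b': D→∅, E→{D, F}, F→{G}, G→{F}, H→∅, L→∅; now {D, F, G}.
The final set {D, F, G} contains the accepting state F.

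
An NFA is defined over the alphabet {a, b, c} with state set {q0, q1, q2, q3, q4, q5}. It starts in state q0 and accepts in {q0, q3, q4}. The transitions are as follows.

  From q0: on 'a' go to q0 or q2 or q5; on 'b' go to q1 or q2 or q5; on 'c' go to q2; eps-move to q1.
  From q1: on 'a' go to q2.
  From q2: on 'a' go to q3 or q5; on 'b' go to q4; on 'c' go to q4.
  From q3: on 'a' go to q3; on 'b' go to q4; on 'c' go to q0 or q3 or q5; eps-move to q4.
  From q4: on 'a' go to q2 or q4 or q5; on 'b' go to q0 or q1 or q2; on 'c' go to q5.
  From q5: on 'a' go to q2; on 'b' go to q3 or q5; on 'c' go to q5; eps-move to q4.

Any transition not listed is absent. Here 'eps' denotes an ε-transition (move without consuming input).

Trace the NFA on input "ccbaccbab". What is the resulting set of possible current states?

{q0, q1, q2, q3, q4, q5}

Start: ε-closure({q0}) = {q0, q1}.
Read 'c': q0→{q2}, q1→∅; now {q2}.
Read 'c': q2→{q4}; now {q4}.
Read 'b': q4→{q0, q1, q2}; now {q0, q1, q2}.
Read 'a': q0→{q0, q2, q5}, q1→{q2}, q2→{q3, q5}; union {q0, q2, q3, q5}; ε-closure = {q0, q1, q2, q3, q4, q5}.
Read 'c': q0→{q2}, q1→∅, q2→{q4}, q3→{q0, q3, q5}, q4→{q5}, q5→{q5}; union {q0, q2, q3, q4, q5}; ε-closure = {q0, q1, q2, q3, q4, q5}.
Read 'c': q0→{q2}, q1→∅, q2→{q4}, q3→{q0, q3, q5}, q4→{q5}, q5→{q5}; union {q0, q2, q3, q4, q5}; ε-closure = {q0, q1, q2, q3, q4, q5}.
Read 'b': q0→{q1, q2, q5}, q1→∅, q2→{q4}, q3→{q4}, q4→{q0, q1, q2}, q5→{q3, q5}; now {q0, q1, q2, q3, q4, q5}.
Read 'a': q0→{q0, q2, q5}, q1→{q2}, q2→{q3, q5}, q3→{q3}, q4→{q2, q4, q5}, q5→{q2}; union {q0, q2, q3, q4, q5}; ε-closure = {q0, q1, q2, q3, q4, q5}.
Read 'b': q0→{q1, q2, q5}, q1→∅, q2→{q4}, q3→{q4}, q4→{q0, q1, q2}, q5→{q3, q5}; now {q0, q1, q2, q3, q4, q5}.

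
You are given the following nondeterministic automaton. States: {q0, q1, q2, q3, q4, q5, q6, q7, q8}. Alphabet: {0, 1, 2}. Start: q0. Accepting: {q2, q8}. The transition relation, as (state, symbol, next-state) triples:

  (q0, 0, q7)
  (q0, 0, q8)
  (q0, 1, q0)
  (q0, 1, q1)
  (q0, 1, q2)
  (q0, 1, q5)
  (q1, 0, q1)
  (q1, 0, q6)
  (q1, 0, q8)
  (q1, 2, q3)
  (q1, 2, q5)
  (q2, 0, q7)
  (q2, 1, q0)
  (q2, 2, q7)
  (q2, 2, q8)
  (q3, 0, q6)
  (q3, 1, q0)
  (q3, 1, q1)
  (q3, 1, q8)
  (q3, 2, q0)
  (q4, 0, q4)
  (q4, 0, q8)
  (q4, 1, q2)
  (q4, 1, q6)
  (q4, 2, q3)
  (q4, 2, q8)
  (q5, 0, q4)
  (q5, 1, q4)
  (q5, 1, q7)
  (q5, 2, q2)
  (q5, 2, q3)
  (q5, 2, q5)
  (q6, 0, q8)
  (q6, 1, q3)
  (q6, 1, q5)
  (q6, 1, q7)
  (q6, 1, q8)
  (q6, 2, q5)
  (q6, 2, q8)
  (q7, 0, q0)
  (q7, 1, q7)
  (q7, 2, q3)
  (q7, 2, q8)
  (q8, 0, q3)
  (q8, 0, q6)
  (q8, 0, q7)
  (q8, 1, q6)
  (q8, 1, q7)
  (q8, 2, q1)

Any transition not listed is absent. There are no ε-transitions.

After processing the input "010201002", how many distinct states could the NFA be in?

5

Start in {q0}.
Read '0': {q0} → {q7, q8}.
Read '1': {q7, q8} → {q6, q7}.
Read '0': {q6, q7} → {q0, q8}.
Read '2': {q0, q8} → {q1}.
Read '0': {q1} → {q1, q6, q8}.
Read '1': {q1, q6, q8} → {q3, q5, q6, q7, q8}.
Read '0': {q3, q5, q6, q7, q8} → {q0, q3, q4, q6, q7, q8}.
Read '0': {q0, q3, q4, q6, q7, q8} → {q0, q3, q4, q6, q7, q8}.
Read '2': {q0, q3, q4, q6, q7, q8} → {q0, q1, q3, q5, q8}.
That set has 5 states.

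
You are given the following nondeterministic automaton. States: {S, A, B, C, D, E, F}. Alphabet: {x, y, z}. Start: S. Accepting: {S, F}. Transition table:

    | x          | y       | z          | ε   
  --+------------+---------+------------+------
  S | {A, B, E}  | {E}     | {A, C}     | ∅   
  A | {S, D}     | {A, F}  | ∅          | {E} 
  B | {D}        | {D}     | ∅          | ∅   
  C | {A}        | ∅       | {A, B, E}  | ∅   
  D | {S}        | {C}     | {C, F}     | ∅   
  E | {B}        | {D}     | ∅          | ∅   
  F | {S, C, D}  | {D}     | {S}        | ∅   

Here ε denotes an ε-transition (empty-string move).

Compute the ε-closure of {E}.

Begin with {E}.
No ε-moves leave this set, so the closure equals the set itself.

{E}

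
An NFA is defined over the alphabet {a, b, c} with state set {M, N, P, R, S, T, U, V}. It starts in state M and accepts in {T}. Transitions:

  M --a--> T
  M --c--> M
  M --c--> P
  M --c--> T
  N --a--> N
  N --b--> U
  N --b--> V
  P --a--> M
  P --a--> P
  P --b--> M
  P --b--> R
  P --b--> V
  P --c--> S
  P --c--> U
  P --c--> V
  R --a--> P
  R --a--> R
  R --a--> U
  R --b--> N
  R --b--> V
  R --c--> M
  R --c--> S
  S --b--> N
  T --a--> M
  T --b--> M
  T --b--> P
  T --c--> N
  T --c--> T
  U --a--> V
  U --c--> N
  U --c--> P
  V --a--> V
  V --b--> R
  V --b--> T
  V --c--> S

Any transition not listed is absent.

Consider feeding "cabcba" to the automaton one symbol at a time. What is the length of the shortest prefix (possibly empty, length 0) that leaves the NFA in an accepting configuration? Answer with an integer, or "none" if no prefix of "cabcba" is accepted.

Start in {M}.
Read 'c': M→{M, P, T}; now {M, P, T}.
None of the earlier sets intersect F, but {M, P, T} does.

1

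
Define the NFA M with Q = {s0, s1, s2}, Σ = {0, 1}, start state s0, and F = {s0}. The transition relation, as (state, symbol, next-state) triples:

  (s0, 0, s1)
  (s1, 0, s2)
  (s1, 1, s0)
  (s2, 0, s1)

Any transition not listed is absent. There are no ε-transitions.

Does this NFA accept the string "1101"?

No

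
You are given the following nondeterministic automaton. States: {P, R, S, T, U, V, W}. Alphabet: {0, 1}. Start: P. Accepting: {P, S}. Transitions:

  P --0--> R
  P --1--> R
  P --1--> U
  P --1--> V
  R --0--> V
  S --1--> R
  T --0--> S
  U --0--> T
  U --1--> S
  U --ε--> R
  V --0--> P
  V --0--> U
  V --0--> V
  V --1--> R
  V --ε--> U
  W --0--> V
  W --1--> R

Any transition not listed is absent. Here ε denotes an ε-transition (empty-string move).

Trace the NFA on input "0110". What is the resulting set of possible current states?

∅

Start in {P}.
Read '0': {P} → {R}.
Read '1': {R} → ∅.
The set is empty and remains empty for the remaining 2 symbols.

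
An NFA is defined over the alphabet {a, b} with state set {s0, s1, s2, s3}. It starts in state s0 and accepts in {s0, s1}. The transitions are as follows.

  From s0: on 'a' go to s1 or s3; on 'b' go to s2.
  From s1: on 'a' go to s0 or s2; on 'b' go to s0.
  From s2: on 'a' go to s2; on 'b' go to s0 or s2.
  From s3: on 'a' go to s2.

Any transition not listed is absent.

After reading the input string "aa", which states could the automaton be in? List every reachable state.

{s0, s2}

Start in {s0}.
Read 'a': {s0} → {s1, s3}.
Read 'a': {s1, s3} → {s0, s2}.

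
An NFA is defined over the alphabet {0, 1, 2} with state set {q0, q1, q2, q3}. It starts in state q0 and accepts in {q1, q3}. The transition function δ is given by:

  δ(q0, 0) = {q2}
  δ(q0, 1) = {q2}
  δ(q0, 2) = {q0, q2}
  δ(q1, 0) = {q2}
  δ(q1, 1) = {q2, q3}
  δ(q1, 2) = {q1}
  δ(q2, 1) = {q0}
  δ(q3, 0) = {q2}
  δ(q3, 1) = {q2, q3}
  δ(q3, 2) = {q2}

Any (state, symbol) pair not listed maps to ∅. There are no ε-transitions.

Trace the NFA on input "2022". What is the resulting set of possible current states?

∅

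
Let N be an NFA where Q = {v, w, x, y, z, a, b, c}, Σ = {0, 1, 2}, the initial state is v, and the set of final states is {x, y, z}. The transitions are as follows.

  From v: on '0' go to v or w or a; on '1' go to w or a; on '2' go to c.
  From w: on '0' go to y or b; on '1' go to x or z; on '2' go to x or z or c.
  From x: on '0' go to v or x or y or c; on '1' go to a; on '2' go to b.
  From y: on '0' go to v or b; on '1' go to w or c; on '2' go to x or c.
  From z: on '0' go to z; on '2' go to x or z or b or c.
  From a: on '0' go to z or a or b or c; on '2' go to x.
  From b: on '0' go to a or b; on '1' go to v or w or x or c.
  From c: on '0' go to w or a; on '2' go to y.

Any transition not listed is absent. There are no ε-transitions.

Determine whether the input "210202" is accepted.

Start in {v}.
Read '2': v→{c}; now {c}.
Read '1': c→∅; now ∅.
The set is empty and remains empty for the remaining 4 symbols.
The final set ∅ contains no accepting state.

No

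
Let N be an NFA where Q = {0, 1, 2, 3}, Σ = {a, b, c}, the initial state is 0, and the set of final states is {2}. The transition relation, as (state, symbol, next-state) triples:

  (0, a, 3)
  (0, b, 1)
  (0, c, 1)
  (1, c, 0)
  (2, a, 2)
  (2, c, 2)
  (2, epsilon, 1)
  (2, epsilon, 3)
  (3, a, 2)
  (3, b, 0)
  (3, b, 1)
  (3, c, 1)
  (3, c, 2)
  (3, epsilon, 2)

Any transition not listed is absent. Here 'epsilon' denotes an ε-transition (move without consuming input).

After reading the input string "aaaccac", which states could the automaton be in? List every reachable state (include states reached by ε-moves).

{0, 1, 2, 3}

Start in {0}.
Read 'a': {0} → {1, 2, 3}.
Read 'a': {1, 2, 3} → {1, 2, 3}.
Read 'a': {1, 2, 3} → {1, 2, 3}.
Read 'c': {1, 2, 3} → {0, 1, 2, 3}.
Read 'c': {0, 1, 2, 3} → {0, 1, 2, 3}.
Read 'a': {0, 1, 2, 3} → {1, 2, 3}.
Read 'c': {1, 2, 3} → {0, 1, 2, 3}.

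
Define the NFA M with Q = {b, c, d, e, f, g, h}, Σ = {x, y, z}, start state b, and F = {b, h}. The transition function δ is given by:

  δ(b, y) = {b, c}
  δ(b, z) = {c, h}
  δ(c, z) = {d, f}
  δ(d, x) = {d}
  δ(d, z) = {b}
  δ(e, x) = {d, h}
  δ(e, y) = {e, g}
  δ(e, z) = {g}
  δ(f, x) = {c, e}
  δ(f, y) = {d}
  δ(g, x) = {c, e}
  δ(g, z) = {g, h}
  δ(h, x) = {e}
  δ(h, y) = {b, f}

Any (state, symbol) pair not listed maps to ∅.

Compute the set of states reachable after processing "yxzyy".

Start in {b}.
Read 'y': {b} → {b, c}.
Read 'x': {b, c} → ∅.
The set is empty and remains empty for the remaining 3 symbols.

∅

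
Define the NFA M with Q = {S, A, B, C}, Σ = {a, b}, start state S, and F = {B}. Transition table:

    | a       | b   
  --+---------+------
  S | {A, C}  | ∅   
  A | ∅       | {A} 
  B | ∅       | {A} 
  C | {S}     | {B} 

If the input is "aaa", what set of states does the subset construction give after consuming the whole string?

Start in {S}.
Read 'a': {S} → {A, C}.
Read 'a': {A, C} → {S}.
Read 'a': {S} → {A, C}.

{A, C}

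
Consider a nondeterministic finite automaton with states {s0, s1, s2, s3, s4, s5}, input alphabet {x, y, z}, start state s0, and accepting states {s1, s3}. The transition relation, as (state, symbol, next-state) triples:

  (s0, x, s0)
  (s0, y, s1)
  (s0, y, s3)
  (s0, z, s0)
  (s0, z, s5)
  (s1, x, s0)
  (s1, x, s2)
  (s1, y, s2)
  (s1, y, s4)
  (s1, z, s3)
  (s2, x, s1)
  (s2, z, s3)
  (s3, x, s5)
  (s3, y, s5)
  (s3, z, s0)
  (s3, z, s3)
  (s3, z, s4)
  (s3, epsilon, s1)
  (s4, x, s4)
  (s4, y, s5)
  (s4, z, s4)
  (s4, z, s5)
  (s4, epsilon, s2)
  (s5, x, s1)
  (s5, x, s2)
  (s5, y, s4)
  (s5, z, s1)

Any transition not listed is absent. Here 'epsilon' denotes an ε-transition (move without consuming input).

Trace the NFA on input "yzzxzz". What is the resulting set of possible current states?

{s0, s1, s2, s3, s4, s5}

Start in {s0}.
Read 'y': s0→{s1, s3}; now {s1, s3}.
Read 'z': s1→{s3}, s3→{s0, s3, s4}; union {s0, s3, s4}; ε-closure = {s0, s1, s2, s3, s4}.
Read 'z': s0→{s0, s5}, s1→{s3}, s2→{s3}, s3→{s0, s3, s4}, s4→{s4, s5}; union {s0, s3, s4, s5}; ε-closure = {s0, s1, s2, s3, s4, s5}.
Read 'x': s0→{s0}, s1→{s0, s2}, s2→{s1}, s3→{s5}, s4→{s4}, s5→{s1, s2}; now {s0, s1, s2, s4, s5}.
Read 'z': s0→{s0, s5}, s1→{s3}, s2→{s3}, s4→{s4, s5}, s5→{s1}; union {s0, s1, s3, s4, s5}; ε-closure = {s0, s1, s2, s3, s4, s5}.
Read 'z': s0→{s0, s5}, s1→{s3}, s2→{s3}, s3→{s0, s3, s4}, s4→{s4, s5}, s5→{s1}; union {s0, s1, s3, s4, s5}; ε-closure = {s0, s1, s2, s3, s4, s5}.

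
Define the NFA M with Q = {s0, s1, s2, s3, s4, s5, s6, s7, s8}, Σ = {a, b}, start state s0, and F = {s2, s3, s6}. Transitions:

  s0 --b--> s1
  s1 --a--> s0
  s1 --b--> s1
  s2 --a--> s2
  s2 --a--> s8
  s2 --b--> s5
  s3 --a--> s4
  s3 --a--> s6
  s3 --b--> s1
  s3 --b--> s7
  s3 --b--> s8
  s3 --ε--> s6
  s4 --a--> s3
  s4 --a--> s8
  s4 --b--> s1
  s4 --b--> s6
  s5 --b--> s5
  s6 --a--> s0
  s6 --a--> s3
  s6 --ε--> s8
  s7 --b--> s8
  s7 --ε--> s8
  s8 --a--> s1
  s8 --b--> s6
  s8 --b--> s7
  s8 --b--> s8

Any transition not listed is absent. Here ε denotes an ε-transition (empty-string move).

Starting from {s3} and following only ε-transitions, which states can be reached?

Begin with {s3}.
ε-move s3 → s6; add s6.
ε-move s6 → s8; add s8.

{s3, s6, s8}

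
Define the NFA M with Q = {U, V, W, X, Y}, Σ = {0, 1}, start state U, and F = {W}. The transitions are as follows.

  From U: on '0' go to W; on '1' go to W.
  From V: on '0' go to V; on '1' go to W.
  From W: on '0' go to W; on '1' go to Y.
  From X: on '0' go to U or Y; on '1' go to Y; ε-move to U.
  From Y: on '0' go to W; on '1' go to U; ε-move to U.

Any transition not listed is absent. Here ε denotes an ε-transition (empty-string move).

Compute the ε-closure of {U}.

{U}

Begin with {U}.
No ε-moves leave this set, so the closure equals the set itself.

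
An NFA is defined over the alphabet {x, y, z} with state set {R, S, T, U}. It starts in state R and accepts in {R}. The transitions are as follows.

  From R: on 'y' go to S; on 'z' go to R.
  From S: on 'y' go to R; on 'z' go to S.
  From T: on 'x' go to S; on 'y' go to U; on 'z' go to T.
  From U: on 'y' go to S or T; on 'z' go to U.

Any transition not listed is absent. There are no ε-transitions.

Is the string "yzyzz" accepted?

Start in {R}.
Read 'y': R→{S}; now {S}.
Read 'z': S→{S}; now {S}.
Read 'y': S→{R}; now {R}.
Read 'z': R→{R}; now {R}.
Read 'z': R→{R}; now {R}.
The final set {R} contains the accepting state R.

Yes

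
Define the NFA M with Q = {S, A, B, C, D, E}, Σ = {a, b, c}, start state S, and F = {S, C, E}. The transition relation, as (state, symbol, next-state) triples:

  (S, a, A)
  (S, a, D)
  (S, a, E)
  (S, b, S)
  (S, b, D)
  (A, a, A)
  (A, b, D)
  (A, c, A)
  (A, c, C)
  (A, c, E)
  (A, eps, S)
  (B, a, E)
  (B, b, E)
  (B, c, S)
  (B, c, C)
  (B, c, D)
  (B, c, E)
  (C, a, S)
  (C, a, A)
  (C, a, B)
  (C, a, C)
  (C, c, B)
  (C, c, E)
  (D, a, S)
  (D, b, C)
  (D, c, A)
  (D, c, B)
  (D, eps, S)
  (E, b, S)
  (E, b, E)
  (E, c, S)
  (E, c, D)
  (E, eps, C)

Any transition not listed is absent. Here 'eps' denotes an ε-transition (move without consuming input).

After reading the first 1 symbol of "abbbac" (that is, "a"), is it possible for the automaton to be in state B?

No

Start in {S}.
Read 'a': {S} → {S, A, C, D, E}.
State B is not in {S, A, C, D, E}.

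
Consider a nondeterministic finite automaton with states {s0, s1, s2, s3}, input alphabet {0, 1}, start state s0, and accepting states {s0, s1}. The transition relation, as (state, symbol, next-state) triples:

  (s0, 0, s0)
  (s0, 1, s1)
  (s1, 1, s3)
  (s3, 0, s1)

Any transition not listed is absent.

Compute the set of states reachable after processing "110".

{s1}

Start in {s0}.
Read '1': s0→{s1}; now {s1}.
Read '1': s1→{s3}; now {s3}.
Read '0': s3→{s1}; now {s1}.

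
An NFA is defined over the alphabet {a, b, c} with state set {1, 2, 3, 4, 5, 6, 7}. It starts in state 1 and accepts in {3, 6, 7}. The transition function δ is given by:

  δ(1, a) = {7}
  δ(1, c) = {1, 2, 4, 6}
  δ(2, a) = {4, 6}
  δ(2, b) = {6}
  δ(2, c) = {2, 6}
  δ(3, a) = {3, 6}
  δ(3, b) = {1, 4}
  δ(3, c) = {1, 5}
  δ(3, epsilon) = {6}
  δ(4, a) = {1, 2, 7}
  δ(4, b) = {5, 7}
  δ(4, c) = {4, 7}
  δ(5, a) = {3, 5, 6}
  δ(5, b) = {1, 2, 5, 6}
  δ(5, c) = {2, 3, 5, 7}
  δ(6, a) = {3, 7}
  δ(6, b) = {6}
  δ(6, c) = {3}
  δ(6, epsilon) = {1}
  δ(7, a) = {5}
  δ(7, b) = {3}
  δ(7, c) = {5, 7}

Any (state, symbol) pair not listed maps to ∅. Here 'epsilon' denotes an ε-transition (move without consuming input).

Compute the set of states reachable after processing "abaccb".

{1, 2, 3, 4, 5, 6, 7}

Start in {1}.
Read 'a': {1} → {7}.
Read 'b': {7} → {1, 3, 6}.
Read 'a': {1, 3, 6} → {1, 3, 6, 7}.
Read 'c': {1, 3, 6, 7} → {1, 2, 3, 4, 5, 6, 7}.
Read 'c': {1, 2, 3, 4, 5, 6, 7} → {1, 2, 3, 4, 5, 6, 7}.
Read 'b': {1, 2, 3, 4, 5, 6, 7} → {1, 2, 3, 4, 5, 6, 7}.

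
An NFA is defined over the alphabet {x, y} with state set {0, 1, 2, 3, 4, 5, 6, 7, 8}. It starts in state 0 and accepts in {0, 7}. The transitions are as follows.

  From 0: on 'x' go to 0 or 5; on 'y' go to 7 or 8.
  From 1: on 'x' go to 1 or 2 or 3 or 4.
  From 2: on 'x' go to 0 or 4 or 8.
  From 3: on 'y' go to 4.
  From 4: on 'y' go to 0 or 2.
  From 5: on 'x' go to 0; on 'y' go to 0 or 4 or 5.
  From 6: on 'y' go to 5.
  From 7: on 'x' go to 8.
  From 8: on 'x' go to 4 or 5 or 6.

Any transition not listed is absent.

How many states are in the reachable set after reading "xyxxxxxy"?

5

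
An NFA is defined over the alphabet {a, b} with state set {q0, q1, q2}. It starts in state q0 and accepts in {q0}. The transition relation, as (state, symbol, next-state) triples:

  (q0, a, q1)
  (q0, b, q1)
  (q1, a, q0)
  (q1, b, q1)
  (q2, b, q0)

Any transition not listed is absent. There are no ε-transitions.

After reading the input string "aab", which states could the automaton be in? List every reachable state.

Start in {q0}.
Read 'a': q0→{q1}; now {q1}.
Read 'a': q1→{q0}; now {q0}.
Read 'b': q0→{q1}; now {q1}.

{q1}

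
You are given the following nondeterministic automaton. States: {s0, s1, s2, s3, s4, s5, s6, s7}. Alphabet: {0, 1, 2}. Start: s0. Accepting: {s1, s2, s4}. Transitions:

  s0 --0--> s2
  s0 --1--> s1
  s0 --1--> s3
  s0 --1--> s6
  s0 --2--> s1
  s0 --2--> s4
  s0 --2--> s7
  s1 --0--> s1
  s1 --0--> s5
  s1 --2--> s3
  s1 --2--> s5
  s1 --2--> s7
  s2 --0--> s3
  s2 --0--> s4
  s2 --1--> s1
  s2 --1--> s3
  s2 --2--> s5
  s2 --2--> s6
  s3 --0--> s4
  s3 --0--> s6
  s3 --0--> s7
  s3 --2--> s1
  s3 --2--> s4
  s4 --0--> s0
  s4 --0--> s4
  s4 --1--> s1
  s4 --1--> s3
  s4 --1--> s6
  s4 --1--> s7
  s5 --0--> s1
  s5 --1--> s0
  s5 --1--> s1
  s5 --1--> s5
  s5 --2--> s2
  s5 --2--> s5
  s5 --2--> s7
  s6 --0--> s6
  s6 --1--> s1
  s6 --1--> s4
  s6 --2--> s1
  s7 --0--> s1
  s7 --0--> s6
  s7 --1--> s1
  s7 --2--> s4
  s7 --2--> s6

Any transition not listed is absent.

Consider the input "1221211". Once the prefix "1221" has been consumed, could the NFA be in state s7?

Start in {s0}.
Read '1': s0→{s1, s3, s6}; now {s1, s3, s6}.
Read '2': s1→{s3, s5, s7}, s3→{s1, s4}, s6→{s1}; now {s1, s3, s4, s5, s7}.
Read '2': s1→{s3, s5, s7}, s3→{s1, s4}, s4→∅, s5→{s2, s5, s7}, s7→{s4, s6}; now {s1, s2, s3, s4, s5, s6, s7}.
Read '1': s1→∅, s2→{s1, s3}, s3→∅, s4→{s1, s3, s6, s7}, s5→{s0, s1, s5}, s6→{s1, s4}, s7→{s1}; now {s0, s1, s3, s4, s5, s6, s7}.
State s7 is in {s0, s1, s3, s4, s5, s6, s7}.

Yes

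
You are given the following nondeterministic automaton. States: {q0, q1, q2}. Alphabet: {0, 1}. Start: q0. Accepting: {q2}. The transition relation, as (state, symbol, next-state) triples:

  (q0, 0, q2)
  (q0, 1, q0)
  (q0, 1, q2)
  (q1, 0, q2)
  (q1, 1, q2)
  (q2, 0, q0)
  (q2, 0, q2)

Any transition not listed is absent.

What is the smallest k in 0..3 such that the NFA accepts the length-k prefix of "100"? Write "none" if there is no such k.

1

Start in {q0}.
Read '1': q0→{q0, q2}; now {q0, q2}.
None of the earlier sets intersect F, but {q0, q2} does.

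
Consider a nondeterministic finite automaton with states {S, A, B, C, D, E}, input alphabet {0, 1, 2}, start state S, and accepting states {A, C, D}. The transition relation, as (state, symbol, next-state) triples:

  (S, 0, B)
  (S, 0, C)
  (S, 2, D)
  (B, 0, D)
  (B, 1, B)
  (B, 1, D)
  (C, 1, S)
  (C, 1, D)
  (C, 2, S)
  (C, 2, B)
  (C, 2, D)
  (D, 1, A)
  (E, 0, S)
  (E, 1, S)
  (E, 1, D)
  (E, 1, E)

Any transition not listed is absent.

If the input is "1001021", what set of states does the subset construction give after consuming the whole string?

∅

Start in {S}.
Read '1': {S} → ∅.
The set is empty and remains empty for the remaining 6 symbols.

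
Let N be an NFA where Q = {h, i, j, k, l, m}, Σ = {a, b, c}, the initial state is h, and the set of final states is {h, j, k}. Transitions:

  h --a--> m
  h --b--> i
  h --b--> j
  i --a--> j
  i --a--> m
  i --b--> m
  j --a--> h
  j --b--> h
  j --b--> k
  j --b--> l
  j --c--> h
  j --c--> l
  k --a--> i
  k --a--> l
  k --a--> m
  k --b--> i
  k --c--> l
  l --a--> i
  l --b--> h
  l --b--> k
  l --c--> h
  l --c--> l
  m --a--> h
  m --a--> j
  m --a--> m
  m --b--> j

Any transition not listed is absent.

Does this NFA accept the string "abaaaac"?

Start in {h}.
Read 'a': h→{m}; now {m}.
Read 'b': m→{j}; now {j}.
Read 'a': j→{h}; now {h}.
Read 'a': h→{m}; now {m}.
Read 'a': m→{h, j, m}; now {h, j, m}.
Read 'a': h→{m}, j→{h}, m→{h, j, m}; now {h, j, m}.
Read 'c': h→∅, j→{h, l}, m→∅; now {h, l}.
The final set {h, l} contains the accepting state h.

Yes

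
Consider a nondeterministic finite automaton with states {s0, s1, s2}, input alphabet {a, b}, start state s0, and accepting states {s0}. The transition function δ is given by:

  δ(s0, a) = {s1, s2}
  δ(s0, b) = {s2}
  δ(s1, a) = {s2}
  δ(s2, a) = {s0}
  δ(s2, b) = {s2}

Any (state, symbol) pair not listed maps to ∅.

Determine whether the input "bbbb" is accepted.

Start in {s0}.
Read 'b': {s0} → {s2}.
Read 'b': {s2} → {s2}.
Read 'b': {s2} → {s2}.
Read 'b': {s2} → {s2}.
The final set {s2} contains no accepting state.

No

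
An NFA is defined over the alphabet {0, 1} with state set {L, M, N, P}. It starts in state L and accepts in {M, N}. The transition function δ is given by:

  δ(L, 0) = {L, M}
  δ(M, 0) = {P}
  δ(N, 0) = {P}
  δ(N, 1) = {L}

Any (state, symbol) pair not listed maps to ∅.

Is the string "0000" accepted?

Yes

Start in {L}.
Read '0': L→{L, M}; now {L, M}.
Read '0': L→{L, M}, M→{P}; now {L, M, P}.
Read '0': L→{L, M}, M→{P}, P→∅; now {L, M, P}.
Read '0': L→{L, M}, M→{P}, P→∅; now {L, M, P}.
The final set {L, M, P} contains the accepting state M.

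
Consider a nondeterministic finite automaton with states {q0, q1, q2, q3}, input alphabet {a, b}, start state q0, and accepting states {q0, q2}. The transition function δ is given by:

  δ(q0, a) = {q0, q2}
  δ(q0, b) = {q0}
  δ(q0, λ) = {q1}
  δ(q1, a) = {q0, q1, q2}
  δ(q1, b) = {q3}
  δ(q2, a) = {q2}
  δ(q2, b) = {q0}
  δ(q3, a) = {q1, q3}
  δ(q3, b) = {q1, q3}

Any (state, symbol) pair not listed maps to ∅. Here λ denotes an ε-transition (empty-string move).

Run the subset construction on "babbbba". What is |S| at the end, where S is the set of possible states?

4

Start: ε-closure({q0}) = {q0, q1}.
Read 'b': {q0, q1} → {q0, q1, q3}.
Read 'a': {q0, q1, q3} → {q0, q1, q2, q3}.
Read 'b': {q0, q1, q2, q3} → {q0, q1, q3}.
Read 'b': {q0, q1, q3} → {q0, q1, q3}.
Read 'b': {q0, q1, q3} → {q0, q1, q3}.
Read 'b': {q0, q1, q3} → {q0, q1, q3}.
Read 'a': {q0, q1, q3} → {q0, q1, q2, q3}.
That set has 4 states.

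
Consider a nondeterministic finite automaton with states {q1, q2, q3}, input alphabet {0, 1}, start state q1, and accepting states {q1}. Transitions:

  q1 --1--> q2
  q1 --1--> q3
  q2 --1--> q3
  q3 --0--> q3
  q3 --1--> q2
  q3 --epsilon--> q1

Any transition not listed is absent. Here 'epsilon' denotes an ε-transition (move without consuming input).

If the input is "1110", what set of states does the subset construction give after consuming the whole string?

{q1, q3}

Start in {q1}.
Read '1': q1→{q2, q3}; union {q2, q3}; ε-closure = {q1, q2, q3}.
Read '1': q1→{q2, q3}, q2→{q3}, q3→{q2}; union {q2, q3}; ε-closure = {q1, q2, q3}.
Read '1': q1→{q2, q3}, q2→{q3}, q3→{q2}; union {q2, q3}; ε-closure = {q1, q2, q3}.
Read '0': q1→∅, q2→∅, q3→{q3}; union {q3}; ε-closure = {q1, q3}.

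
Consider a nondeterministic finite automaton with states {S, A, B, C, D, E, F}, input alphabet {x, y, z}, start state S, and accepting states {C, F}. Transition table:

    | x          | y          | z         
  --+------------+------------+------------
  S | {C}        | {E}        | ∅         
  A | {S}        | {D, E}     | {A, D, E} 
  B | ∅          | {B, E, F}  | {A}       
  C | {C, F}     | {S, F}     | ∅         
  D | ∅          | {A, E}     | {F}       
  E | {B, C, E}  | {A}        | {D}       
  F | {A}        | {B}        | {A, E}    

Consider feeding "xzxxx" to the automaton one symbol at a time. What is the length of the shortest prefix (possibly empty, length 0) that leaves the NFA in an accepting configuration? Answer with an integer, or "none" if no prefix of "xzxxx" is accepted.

1

Start in {S}.
Read 'x': {S} → {C}.
None of the earlier sets intersect F, but {C} does.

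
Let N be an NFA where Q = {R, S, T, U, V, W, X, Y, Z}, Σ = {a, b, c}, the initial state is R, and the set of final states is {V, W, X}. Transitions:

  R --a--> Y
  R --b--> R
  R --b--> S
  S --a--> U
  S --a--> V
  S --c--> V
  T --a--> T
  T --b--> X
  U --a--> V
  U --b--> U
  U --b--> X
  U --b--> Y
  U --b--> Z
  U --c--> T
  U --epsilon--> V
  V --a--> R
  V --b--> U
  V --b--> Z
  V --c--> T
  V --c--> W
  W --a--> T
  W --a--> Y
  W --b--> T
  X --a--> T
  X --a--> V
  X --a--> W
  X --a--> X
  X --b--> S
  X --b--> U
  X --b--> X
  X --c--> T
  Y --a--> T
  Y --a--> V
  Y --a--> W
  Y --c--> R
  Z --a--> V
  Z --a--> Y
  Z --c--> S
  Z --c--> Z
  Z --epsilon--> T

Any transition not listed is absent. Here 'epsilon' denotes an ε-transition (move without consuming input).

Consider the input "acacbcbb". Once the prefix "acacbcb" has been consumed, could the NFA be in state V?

Yes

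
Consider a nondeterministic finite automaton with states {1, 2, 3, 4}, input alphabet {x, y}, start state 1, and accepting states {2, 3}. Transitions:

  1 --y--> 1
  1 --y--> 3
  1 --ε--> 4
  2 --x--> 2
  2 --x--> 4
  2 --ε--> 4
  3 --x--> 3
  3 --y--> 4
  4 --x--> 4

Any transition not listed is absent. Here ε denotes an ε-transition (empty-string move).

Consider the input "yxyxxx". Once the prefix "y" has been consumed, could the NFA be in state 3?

Start: ε-closure({1}) = {1, 4}.
Read 'y': 1→{1, 3}, 4→∅; union {1, 3}; ε-closure = {1, 3, 4}.
State 3 is in {1, 3, 4}.

Yes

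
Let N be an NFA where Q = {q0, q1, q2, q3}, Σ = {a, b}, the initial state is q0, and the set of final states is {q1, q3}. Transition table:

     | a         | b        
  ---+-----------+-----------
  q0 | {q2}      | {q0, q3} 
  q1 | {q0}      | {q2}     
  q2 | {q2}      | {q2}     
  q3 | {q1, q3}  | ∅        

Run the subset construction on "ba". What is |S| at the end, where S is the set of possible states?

Start in {q0}.
Read 'b': q0→{q0, q3}; now {q0, q3}.
Read 'a': q0→{q2}, q3→{q1, q3}; now {q1, q2, q3}.
That set has 3 states.

3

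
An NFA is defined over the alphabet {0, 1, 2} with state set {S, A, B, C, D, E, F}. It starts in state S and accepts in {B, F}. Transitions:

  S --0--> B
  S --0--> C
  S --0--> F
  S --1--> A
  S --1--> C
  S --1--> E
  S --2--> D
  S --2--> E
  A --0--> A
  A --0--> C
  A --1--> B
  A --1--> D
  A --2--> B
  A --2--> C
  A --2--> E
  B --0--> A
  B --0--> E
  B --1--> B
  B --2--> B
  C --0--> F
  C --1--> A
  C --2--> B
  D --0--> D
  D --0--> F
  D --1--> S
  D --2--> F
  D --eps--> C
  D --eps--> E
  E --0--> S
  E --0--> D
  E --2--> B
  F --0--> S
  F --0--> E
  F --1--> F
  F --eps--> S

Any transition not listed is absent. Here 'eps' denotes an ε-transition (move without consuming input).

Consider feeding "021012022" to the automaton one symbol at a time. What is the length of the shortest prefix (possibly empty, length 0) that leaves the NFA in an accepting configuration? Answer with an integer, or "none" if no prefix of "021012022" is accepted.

Start in {S}.
Read '0': S→{B, C, F}; union {B, C, F}; ε-closure = {S, B, C, F}.
None of the earlier sets intersect F, but {S, B, C, F} does.

1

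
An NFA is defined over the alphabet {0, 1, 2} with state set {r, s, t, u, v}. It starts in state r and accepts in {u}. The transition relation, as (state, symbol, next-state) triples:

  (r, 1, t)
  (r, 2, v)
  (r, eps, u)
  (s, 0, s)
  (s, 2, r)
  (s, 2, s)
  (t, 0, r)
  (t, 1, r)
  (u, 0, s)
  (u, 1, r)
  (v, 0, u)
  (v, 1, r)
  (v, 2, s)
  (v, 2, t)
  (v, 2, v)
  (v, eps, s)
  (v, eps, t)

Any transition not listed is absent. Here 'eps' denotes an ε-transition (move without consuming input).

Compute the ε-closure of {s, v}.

{s, t, v}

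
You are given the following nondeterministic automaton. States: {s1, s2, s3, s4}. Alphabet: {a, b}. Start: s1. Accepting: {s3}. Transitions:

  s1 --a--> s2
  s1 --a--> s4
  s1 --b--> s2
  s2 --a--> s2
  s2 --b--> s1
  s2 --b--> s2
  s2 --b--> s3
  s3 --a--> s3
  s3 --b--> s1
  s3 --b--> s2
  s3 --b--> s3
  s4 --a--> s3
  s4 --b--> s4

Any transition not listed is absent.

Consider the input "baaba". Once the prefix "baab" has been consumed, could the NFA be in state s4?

Start in {s1}.
Read 'b': {s1} → {s2}.
Read 'a': {s2} → {s2}.
Read 'a': {s2} → {s2}.
Read 'b': {s2} → {s1, s2, s3}.
State s4 is not in {s1, s2, s3}.

No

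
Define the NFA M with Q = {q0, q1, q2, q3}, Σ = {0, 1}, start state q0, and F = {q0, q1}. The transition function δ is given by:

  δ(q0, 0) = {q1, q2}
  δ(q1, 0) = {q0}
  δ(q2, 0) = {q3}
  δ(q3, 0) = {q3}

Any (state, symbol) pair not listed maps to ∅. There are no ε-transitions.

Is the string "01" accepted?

No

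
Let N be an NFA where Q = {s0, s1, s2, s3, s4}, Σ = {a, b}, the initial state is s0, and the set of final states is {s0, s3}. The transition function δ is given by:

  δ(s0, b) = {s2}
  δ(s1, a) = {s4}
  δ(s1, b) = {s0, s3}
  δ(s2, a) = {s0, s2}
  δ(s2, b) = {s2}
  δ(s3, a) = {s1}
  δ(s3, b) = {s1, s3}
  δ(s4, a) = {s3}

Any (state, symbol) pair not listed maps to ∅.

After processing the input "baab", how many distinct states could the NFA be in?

Start in {s0}.
Read 'b': {s0} → {s2}.
Read 'a': {s2} → {s0, s2}.
Read 'a': {s0, s2} → {s0, s2}.
Read 'b': {s0, s2} → {s2}.
That set has 1 state.

1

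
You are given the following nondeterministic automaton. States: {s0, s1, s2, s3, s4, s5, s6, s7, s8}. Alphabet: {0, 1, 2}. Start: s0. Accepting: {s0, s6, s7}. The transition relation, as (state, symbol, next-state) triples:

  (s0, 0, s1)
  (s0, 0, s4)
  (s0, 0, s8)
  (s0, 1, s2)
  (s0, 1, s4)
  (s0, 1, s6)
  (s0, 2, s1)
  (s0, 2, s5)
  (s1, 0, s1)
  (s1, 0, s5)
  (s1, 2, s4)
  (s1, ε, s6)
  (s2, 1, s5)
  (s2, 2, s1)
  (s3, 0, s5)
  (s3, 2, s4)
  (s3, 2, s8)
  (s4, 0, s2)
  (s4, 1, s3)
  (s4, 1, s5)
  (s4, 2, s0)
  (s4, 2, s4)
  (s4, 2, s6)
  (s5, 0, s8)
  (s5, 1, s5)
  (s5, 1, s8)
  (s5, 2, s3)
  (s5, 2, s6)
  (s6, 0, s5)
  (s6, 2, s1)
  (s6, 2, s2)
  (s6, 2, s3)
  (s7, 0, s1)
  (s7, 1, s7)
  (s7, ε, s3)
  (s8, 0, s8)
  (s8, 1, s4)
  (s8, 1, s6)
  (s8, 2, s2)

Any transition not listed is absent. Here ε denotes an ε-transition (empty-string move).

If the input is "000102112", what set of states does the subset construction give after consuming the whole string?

Start in {s0}.
Read '0': {s0} → {s1, s4, s6, s8}.
Read '0': {s1, s4, s6, s8} → {s1, s2, s5, s6, s8}.
Read '0': {s1, s2, s5, s6, s8} → {s1, s5, s6, s8}.
Read '1': {s1, s5, s6, s8} → {s4, s5, s6, s8}.
Read '0': {s4, s5, s6, s8} → {s2, s5, s8}.
Read '2': {s2, s5, s8} → {s1, s2, s3, s6}.
Read '1': {s1, s2, s3, s6} → {s5}.
Read '1': {s5} → {s5, s8}.
Read '2': {s5, s8} → {s2, s3, s6}.

{s2, s3, s6}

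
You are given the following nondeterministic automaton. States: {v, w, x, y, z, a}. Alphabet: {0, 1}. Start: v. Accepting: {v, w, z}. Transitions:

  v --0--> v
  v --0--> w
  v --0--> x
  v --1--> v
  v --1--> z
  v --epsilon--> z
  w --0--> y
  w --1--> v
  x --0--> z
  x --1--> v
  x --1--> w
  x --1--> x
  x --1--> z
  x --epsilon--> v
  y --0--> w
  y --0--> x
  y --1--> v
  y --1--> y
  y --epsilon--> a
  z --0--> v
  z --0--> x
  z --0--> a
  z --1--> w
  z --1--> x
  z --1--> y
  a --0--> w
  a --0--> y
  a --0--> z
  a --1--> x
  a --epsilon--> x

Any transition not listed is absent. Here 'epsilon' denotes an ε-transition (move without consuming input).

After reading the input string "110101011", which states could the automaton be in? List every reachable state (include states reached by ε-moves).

{v, w, x, y, z, a}

Start: ε-closure({v}) = {v, z}.
Read '1': {v, z} → {v, w, x, y, z, a}.
Read '1': {v, w, x, y, z, a} → {v, w, x, y, z, a}.
Read '0': {v, w, x, y, z, a} → {v, w, x, y, z, a}.
Read '1': {v, w, x, y, z, a} → {v, w, x, y, z, a}.
Read '0': {v, w, x, y, z, a} → {v, w, x, y, z, a}.
Read '1': {v, w, x, y, z, a} → {v, w, x, y, z, a}.
Read '0': {v, w, x, y, z, a} → {v, w, x, y, z, a}.
Read '1': {v, w, x, y, z, a} → {v, w, x, y, z, a}.
Read '1': {v, w, x, y, z, a} → {v, w, x, y, z, a}.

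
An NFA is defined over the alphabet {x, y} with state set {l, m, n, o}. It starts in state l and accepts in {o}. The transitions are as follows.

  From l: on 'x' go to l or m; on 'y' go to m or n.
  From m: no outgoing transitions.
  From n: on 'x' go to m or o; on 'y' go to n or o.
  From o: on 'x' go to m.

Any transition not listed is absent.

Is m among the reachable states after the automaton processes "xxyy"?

No

Start in {l}.
Read 'x': {l} → {l, m}.
Read 'x': {l, m} → {l, m}.
Read 'y': {l, m} → {m, n}.
Read 'y': {m, n} → {n, o}.
State m is not in {n, o}.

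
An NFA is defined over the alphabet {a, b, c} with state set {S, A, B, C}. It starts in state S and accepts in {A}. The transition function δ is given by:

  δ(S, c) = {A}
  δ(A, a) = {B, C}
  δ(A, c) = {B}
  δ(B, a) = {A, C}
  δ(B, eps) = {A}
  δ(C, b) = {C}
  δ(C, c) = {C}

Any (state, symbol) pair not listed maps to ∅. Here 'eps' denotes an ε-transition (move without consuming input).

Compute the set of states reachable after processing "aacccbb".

∅

Start in {S}.
Read 'a': S→∅; now ∅.
The set is empty and remains empty for the remaining 6 symbols.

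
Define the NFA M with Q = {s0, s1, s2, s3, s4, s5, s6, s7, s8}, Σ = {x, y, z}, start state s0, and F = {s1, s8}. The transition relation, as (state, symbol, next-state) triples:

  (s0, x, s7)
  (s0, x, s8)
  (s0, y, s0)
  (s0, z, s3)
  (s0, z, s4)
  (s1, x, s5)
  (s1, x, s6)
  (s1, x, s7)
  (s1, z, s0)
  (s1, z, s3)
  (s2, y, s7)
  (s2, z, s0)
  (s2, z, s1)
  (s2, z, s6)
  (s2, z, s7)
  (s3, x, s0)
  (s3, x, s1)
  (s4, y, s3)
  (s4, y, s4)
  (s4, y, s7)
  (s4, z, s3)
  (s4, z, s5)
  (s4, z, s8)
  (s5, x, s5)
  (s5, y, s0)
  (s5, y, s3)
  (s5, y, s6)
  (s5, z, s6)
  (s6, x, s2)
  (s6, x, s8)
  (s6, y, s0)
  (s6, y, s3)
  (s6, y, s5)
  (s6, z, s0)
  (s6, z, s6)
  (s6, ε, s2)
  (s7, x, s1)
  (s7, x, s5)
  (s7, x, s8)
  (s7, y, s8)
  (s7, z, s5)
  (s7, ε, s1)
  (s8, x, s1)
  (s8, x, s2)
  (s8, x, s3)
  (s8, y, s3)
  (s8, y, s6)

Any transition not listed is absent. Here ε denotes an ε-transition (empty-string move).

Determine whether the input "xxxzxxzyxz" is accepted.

Yes

Start in {s0}.
Read 'x': s0→{s7, s8}; union {s7, s8}; ε-closure = {s1, s7, s8}.
Read 'x': s1→{s5, s6, s7}, s7→{s1, s5, s8}, s8→{s1, s2, s3}; now {s1, s2, s3, s5, s6, s7, s8}.
Read 'x': s1→{s5, s6, s7}, s2→∅, s3→{s0, s1}, s5→{s5}, s6→{s2, s8}, s7→{s1, s5, s8}, s8→{s1, s2, s3}; now {s0, s1, s2, s3, s5, s6, s7, s8}.
Read 'z': s0→{s3, s4}, s1→{s0, s3}, s2→{s0, s1, s6, s7}, s3→∅, s5→{s6}, s6→{s0, s6}, s7→{s5}, s8→∅; union {s0, s1, s3, s4, s5, s6, s7}; ε-closure = {s0, s1, s2, s3, s4, s5, s6, s7}.
Read 'x': s0→{s7, s8}, s1→{s5, s6, s7}, s2→∅, s3→{s0, s1}, s4→∅, s5→{s5}, s6→{s2, s8}, s7→{s1, s5, s8}; now {s0, s1, s2, s5, s6, s7, s8}.
Read 'x': s0→{s7, s8}, s1→{s5, s6, s7}, s2→∅, s5→{s5}, s6→{s2, s8}, s7→{s1, s5, s8}, s8→{s1, s2, s3}; now {s1, s2, s3, s5, s6, s7, s8}.
Read 'z': s1→{s0, s3}, s2→{s0, s1, s6, s7}, s3→∅, s5→{s6}, s6→{s0, s6}, s7→{s5}, s8→∅; union {s0, s1, s3, s5, s6, s7}; ε-closure = {s0, s1, s2, s3, s5, s6, s7}.
Read 'y': s0→{s0}, s1→∅, s2→{s7}, s3→∅, s5→{s0, s3, s6}, s6→{s0, s3, s5}, s7→{s8}; union {s0, s3, s5, s6, s7, s8}; ε-closure = {s0, s1, s2, s3, s5, s6, s7, s8}.
Read 'x': s0→{s7, s8}, s1→{s5, s6, s7}, s2→∅, s3→{s0, s1}, s5→{s5}, s6→{s2, s8}, s7→{s1, s5, s8}, s8→{s1, s2, s3}; now {s0, s1, s2, s3, s5, s6, s7, s8}.
Read 'z': s0→{s3, s4}, s1→{s0, s3}, s2→{s0, s1, s6, s7}, s3→∅, s5→{s6}, s6→{s0, s6}, s7→{s5}, s8→∅; union {s0, s1, s3, s4, s5, s6, s7}; ε-closure = {s0, s1, s2, s3, s4, s5, s6, s7}.
The final set {s0, s1, s2, s3, s4, s5, s6, s7} contains the accepting state s1.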